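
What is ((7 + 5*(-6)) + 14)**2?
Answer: 81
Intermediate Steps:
((7 + 5*(-6)) + 14)**2 = ((7 - 30) + 14)**2 = (-23 + 14)**2 = (-9)**2 = 81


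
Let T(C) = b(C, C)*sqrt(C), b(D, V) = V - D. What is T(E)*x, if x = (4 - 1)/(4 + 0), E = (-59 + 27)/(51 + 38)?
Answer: 0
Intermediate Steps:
E = -32/89 ≈ -0.35955
T(C) = 0 (T(C) = (C - C)*sqrt(C) = 0*sqrt(C) = 0)
x = 3/4 ≈ 0.75000
T(E)*x = 0*(3/4) = 0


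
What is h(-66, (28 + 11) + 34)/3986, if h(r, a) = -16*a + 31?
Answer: -1137/3986 ≈ -0.28525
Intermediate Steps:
h(r, a) = 31 - 16*a
h(-66, (28 + 11) + 34)/3986 = (31 - 16*((28 + 11) + 34))/3986 = (31 - 16*(39 + 34))*(1/3986) = (31 - 16*73)*(1/3986) = (31 - 1168)*(1/3986) = -1137*1/3986 = -1137/3986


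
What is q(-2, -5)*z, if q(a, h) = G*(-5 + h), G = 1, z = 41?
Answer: -410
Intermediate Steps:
q(a, h) = -5 + h (q(a, h) = 1*(-5 + h) = -5 + h)
q(-2, -5)*z = (-5 - 5)*41 = -10*41 = -410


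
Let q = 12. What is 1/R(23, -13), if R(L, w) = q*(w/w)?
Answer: 1/12 ≈ 0.083333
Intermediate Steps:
R(L, w) = 12 (R(L, w) = 12*(w/w) = 12*1 = 12)
1/R(23, -13) = 1/12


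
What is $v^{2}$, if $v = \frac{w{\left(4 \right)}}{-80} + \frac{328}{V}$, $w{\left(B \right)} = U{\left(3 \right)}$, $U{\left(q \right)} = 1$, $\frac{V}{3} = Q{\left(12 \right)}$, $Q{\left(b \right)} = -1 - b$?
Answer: $\frac{690585841}{9734400} \approx 70.943$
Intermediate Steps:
$V = -39$ ($V = 3 \left(-1 - 12\right) = 3 \left(-13\right) = -39$)
$w{\left(B \right)} = 1$
$v = - \frac{26279}{3120}$ ($v = 1 \frac{1}{-80} + \frac{328}{-39} = 1 \left(- \frac{1}{80}\right) + 328 \left(- \frac{1}{39}\right) = - \frac{1}{80} - \frac{328}{39} = - \frac{26279}{3120} \approx -8.4228$)
$v^{2} = \left(- \frac{26279}{3120}\right)^{2} = \frac{690585841}{9734400}$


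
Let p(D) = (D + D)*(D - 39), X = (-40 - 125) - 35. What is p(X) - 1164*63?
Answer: 22268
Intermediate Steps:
X = -200 (X = -165 - 35 = -200)
p(D) = 2*D*(-39 + D) (p(D) = (2*D)*(-39 + D) = 2*D*(-39 + D))
p(X) - 1164*63 = 2*(-200)*(-39 - 200) - 1164*63 = 2*(-200)*(-239) - 73332 = 95600 - 73332 = 22268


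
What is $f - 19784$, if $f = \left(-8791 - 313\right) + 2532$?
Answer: $-26356$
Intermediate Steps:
$f = -6572$ ($f = -9104 + 2532 = -6572$)
$f - 19784 = -6572 - 19784 = -26356$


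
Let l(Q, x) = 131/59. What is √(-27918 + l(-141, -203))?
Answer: I*√97174829/59 ≈ 167.08*I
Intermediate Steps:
l(Q, x) = 131/59 (l(Q, x) = 131*(1/59) = 131/59)
√(-27918 + l(-141, -203)) = √(-27918 + 131/59) = √(-1647031/59) = I*√97174829/59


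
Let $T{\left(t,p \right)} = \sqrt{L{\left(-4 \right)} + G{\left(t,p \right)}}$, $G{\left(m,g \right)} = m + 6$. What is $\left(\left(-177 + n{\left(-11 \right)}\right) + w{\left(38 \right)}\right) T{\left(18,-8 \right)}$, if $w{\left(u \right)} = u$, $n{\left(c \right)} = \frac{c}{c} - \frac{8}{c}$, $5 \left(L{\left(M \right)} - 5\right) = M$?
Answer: $- \frac{302 \sqrt{705}}{11} \approx -728.97$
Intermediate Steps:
$L{\left(M \right)} = 5 + \frac{M}{5}$
$n{\left(c \right)} = 1 - \frac{8}{c}$
$G{\left(m,g \right)} = 6 + m$
$T{\left(t,p \right)} = \sqrt{\frac{51}{5} + t}$ ($T{\left(t,p \right)} = \sqrt{\left(5 + \frac{1}{5} \left(-4\right)\right) + \left(6 + t\right)} = \sqrt{\left(5 - \frac{4}{5}\right) + \left(6 + t\right)} = \sqrt{\frac{21}{5} + \left(6 + t\right)} = \sqrt{\frac{51}{5} + t}$)
$\left(\left(-177 + n{\left(-11 \right)}\right) + w{\left(38 \right)}\right) T{\left(18,-8 \right)} = \left(\left(-177 + \frac{-8 - 11}{-11}\right) + 38\right) \frac{\sqrt{255 + 25 \cdot 18}}{5} = \left(\left(-177 - - \frac{19}{11}\right) + 38\right) \frac{\sqrt{255 + 450}}{5} = \left(\left(-177 + \frac{19}{11}\right) + 38\right) \frac{\sqrt{705}}{5} = \left(- \frac{1928}{11} + 38\right) \frac{\sqrt{705}}{5} = - \frac{1510 \frac{\sqrt{705}}{5}}{11} = - \frac{302 \sqrt{705}}{11}$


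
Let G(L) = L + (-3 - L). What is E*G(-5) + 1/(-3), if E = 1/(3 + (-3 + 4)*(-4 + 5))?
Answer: -13/12 ≈ -1.0833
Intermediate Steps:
G(L) = -3
E = ¼ (E = 1/(3 + 1*1) = 1/(3 + 1) = 1/4 = ¼ ≈ 0.25000)
E*G(-5) + 1/(-3) = (¼)*(-3) + 1/(-3) = -¾ - ⅓ = -13/12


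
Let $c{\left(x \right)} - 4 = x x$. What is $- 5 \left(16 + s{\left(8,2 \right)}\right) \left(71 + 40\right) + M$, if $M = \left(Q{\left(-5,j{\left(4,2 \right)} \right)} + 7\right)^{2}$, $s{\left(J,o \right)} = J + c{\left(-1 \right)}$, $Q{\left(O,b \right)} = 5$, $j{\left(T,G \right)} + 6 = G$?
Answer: $-15951$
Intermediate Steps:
$j{\left(T,G \right)} = -6 + G$
$c{\left(x \right)} = 4 + x^{2}$ ($c{\left(x \right)} = 4 + x x = 4 + x^{2}$)
$s{\left(J,o \right)} = 5 + J$ ($s{\left(J,o \right)} = J + \left(4 + \left(-1\right)^{2}\right) = J + \left(4 + 1\right) = J + 5 = 5 + J$)
$M = 144$ ($M = \left(5 + 7\right)^{2} = 12^{2} = 144$)
$- 5 \left(16 + s{\left(8,2 \right)}\right) \left(71 + 40\right) + M = - 5 \left(16 + \left(5 + 8\right)\right) \left(71 + 40\right) + 144 = - 5 \left(16 + 13\right) 111 + 144 = - 5 \cdot 29 \cdot 111 + 144 = \left(-5\right) 3219 + 144 = -16095 + 144 = -15951$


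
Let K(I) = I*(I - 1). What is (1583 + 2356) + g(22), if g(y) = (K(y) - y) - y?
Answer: 4357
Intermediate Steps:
K(I) = I*(-1 + I)
g(y) = -2*y + y*(-1 + y) (g(y) = (y*(-1 + y) - y) - y = (-y + y*(-1 + y)) - y = -2*y + y*(-1 + y))
(1583 + 2356) + g(22) = (1583 + 2356) + 22*(-3 + 22) = 3939 + 22*19 = 3939 + 418 = 4357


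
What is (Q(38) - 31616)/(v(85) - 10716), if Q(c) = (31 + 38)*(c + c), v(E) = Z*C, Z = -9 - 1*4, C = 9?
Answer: 26372/10833 ≈ 2.4344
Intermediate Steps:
Z = -13 (Z = -9 - 4 = -13)
v(E) = -117 (v(E) = -13*9 = -117)
Q(c) = 138*c (Q(c) = 69*(2*c) = 138*c)
(Q(38) - 31616)/(v(85) - 10716) = (138*38 - 31616)/(-117 - 10716) = (5244 - 31616)/(-10833) = -26372*(-1/10833) = 26372/10833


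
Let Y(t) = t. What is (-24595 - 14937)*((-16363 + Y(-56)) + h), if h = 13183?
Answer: 127925552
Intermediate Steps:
(-24595 - 14937)*((-16363 + Y(-56)) + h) = (-24595 - 14937)*((-16363 - 56) + 13183) = -39532*(-16419 + 13183) = -39532*(-3236) = 127925552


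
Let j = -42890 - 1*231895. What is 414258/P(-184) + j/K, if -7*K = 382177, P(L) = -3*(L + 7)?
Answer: 53113751837/67645329 ≈ 785.18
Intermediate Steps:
P(L) = -21 - 3*L (P(L) = -3*(7 + L) = -21 - 3*L)
K = -382177/7 (K = -⅐*382177 = -382177/7 ≈ -54597.)
j = -274785 (j = -42890 - 231895 = -274785)
414258/P(-184) + j/K = 414258/(-21 - 3*(-184)) - 274785/(-382177/7) = 414258/(-21 + 552) - 274785*(-7/382177) = 414258/531 + 1923495/382177 = 414258*(1/531) + 1923495/382177 = 138086/177 + 1923495/382177 = 53113751837/67645329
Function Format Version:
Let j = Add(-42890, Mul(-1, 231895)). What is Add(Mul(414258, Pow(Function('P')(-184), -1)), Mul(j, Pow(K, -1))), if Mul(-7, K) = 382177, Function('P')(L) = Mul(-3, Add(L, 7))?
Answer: Rational(53113751837, 67645329) ≈ 785.18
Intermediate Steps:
Function('P')(L) = Add(-21, Mul(-3, L)) (Function('P')(L) = Mul(-3, Add(7, L)) = Add(-21, Mul(-3, L)))
K = Rational(-382177, 7) (K = Mul(Rational(-1, 7), 382177) = Rational(-382177, 7) ≈ -54597.)
j = -274785 (j = Add(-42890, -231895) = -274785)
Add(Mul(414258, Pow(Function('P')(-184), -1)), Mul(j, Pow(K, -1))) = Add(Mul(414258, Pow(Add(-21, Mul(-3, -184)), -1)), Mul(-274785, Pow(Rational(-382177, 7), -1))) = Add(Mul(414258, Pow(Add(-21, 552), -1)), Mul(-274785, Rational(-7, 382177))) = Add(Mul(414258, Pow(531, -1)), Rational(1923495, 382177)) = Add(Mul(414258, Rational(1, 531)), Rational(1923495, 382177)) = Add(Rational(138086, 177), Rational(1923495, 382177)) = Rational(53113751837, 67645329)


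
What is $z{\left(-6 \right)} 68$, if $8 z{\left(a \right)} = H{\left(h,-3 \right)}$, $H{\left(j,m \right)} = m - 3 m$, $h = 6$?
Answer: $51$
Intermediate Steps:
$H{\left(j,m \right)} = - 2 m$
$z{\left(a \right)} = \frac{3}{4}$ ($z{\left(a \right)} = \frac{\left(-2\right) \left(-3\right)}{8} = \frac{1}{8} \cdot 6 = \frac{3}{4}$)
$z{\left(-6 \right)} 68 = \frac{3}{4} \cdot 68 = 51$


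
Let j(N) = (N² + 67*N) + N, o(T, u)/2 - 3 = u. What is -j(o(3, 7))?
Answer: -1760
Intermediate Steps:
o(T, u) = 6 + 2*u
j(N) = N² + 68*N
-j(o(3, 7)) = -(6 + 2*7)*(68 + (6 + 2*7)) = -(6 + 14)*(68 + (6 + 14)) = -20*(68 + 20) = -20*88 = -1*1760 = -1760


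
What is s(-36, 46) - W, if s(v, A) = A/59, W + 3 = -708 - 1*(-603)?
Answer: 6418/59 ≈ 108.78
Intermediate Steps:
W = -108 (W = -3 + (-708 - 1*(-603)) = -3 + (-708 + 603) = -3 - 105 = -108)
s(v, A) = A/59 (s(v, A) = A*(1/59) = A/59)
s(-36, 46) - W = (1/59)*46 - 1*(-108) = 46/59 + 108 = 6418/59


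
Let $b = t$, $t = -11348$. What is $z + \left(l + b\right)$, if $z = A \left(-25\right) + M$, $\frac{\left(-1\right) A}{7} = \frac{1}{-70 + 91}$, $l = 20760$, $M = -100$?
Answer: $\frac{27961}{3} \approx 9320.3$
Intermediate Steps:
$b = -11348$
$A = - \frac{1}{3}$ ($A = - \frac{7}{-70 + 91} = - \frac{7}{21} = \left(-7\right) \frac{1}{21} = - \frac{1}{3} \approx -0.33333$)
$z = - \frac{275}{3}$ ($z = \left(- \frac{1}{3}\right) \left(-25\right) - 100 = \frac{25}{3} - 100 = - \frac{275}{3} \approx -91.667$)
$z + \left(l + b\right) = - \frac{275}{3} + \left(20760 - 11348\right) = - \frac{275}{3} + 9412 = \frac{27961}{3}$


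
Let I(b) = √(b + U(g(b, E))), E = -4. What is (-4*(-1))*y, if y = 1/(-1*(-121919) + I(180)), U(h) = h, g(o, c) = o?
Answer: 487676/14864242201 - 24*√10/14864242201 ≈ 3.2804e-5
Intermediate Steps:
I(b) = √2*√b (I(b) = √(b + b) = √(2*b) = √2*√b)
y = 1/(121919 + 6*√10) (y = 1/(-1*(-121919) + √2*√180) = 1/(121919 + √2*(6*√5)) = 1/(121919 + 6*√10) ≈ 8.2009e-6)
(-4*(-1))*y = (-4*(-1))*(121919/14864242201 - 6*√10/14864242201) = 4*(121919/14864242201 - 6*√10/14864242201) = 487676/14864242201 - 24*√10/14864242201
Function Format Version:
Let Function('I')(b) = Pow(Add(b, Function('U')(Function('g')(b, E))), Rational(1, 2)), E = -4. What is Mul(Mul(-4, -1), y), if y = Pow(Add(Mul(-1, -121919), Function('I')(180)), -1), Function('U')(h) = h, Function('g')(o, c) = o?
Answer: Add(Rational(487676, 14864242201), Mul(Rational(-24, 14864242201), Pow(10, Rational(1, 2)))) ≈ 3.2804e-5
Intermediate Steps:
Function('I')(b) = Mul(Pow(2, Rational(1, 2)), Pow(b, Rational(1, 2))) (Function('I')(b) = Pow(Add(b, b), Rational(1, 2)) = Pow(Mul(2, b), Rational(1, 2)) = Mul(Pow(2, Rational(1, 2)), Pow(b, Rational(1, 2))))
y = Pow(Add(121919, Mul(6, Pow(10, Rational(1, 2)))), -1) (y = Pow(Add(Mul(-1, -121919), Mul(Pow(2, Rational(1, 2)), Pow(180, Rational(1, 2)))), -1) = Pow(Add(121919, Mul(Pow(2, Rational(1, 2)), Mul(6, Pow(5, Rational(1, 2))))), -1) = Pow(Add(121919, Mul(6, Pow(10, Rational(1, 2)))), -1) ≈ 8.2009e-6)
Mul(Mul(-4, -1), y) = Mul(Mul(-4, -1), Add(Rational(121919, 14864242201), Mul(Rational(-6, 14864242201), Pow(10, Rational(1, 2))))) = Mul(4, Add(Rational(121919, 14864242201), Mul(Rational(-6, 14864242201), Pow(10, Rational(1, 2))))) = Add(Rational(487676, 14864242201), Mul(Rational(-24, 14864242201), Pow(10, Rational(1, 2))))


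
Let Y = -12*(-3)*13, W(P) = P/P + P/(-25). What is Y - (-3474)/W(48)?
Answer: -76086/23 ≈ -3308.1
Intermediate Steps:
W(P) = 1 - P/25 (W(P) = 1 + P*(-1/25) = 1 - P/25)
Y = 468 (Y = 36*13 = 468)
Y - (-3474)/W(48) = 468 - (-3474)/(1 - 1/25*48) = 468 - (-3474)/(1 - 48/25) = 468 - (-3474)/(-23/25) = 468 - (-3474)*(-25)/23 = 468 - 1*86850/23 = 468 - 86850/23 = -76086/23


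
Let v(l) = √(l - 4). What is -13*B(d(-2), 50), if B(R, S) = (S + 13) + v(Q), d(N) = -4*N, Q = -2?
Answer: -819 - 13*I*√6 ≈ -819.0 - 31.843*I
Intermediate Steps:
v(l) = √(-4 + l)
B(R, S) = 13 + S + I*√6 (B(R, S) = (S + 13) + √(-4 - 2) = (13 + S) + √(-6) = (13 + S) + I*√6 = 13 + S + I*√6)
-13*B(d(-2), 50) = -13*(13 + 50 + I*√6) = -13*(63 + I*√6) = -819 - 13*I*√6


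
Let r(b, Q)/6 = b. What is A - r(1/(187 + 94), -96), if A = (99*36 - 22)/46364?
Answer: 358559/6514142 ≈ 0.055043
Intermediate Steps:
r(b, Q) = 6*b
A = 1771/23182 (A = (3564 - 22)*(1/46364) = 3542*(1/46364) = 1771/23182 ≈ 0.076396)
A - r(1/(187 + 94), -96) = 1771/23182 - 6/(187 + 94) = 1771/23182 - 6/281 = 358559/6514142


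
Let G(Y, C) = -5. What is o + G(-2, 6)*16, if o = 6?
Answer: -74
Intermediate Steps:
o + G(-2, 6)*16 = 6 - 5*16 = 6 - 80 = -74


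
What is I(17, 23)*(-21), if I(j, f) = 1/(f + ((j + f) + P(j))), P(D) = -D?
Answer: -21/46 ≈ -0.45652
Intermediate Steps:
I(j, f) = 1/(2*f) (I(j, f) = 1/(f + ((j + f) - j)) = 1/(f + ((f + j) - j)) = 1/(f + f) = 1/(2*f))
I(17, 23)*(-21) = ((½)/23)*(-21) = ((½)*(1/23))*(-21) = (1/46)*(-21) = -21/46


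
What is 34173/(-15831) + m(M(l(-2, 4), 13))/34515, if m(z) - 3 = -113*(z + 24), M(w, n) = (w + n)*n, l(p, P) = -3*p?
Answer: -36982807/12142377 ≈ -3.0458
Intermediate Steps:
M(w, n) = n*(n + w) (M(w, n) = (n + w)*n = n*(n + w))
m(z) = -2709 - 113*z (m(z) = 3 - 113*(z + 24) = 3 - 113*(24 + z) = 3 + (-2712 - 113*z) = -2709 - 113*z)
34173/(-15831) + m(M(l(-2, 4), 13))/34515 = 34173/(-15831) + (-2709 - 1469*(13 - 3*(-2)))/34515 = 34173*(-1/15831) + (-2709 - 1469*(13 + 6))*(1/34515) = -3797/1759 + (-2709 - 1469*19)*(1/34515) = -3797/1759 + (-2709 - 113*247)*(1/34515) = -3797/1759 + (-2709 - 27911)*(1/34515) = -3797/1759 - 30620*1/34515 = -3797/1759 - 6124/6903 = -36982807/12142377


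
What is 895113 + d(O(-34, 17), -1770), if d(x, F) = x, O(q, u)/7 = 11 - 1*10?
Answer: 895120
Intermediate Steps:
O(q, u) = 7 (O(q, u) = 7*(11 - 1*10) = 7*(11 - 10) = 7*1 = 7)
895113 + d(O(-34, 17), -1770) = 895113 + 7 = 895120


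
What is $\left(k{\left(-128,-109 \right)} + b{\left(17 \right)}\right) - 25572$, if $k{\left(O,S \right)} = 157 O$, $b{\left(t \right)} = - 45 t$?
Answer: $-46433$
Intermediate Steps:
$\left(k{\left(-128,-109 \right)} + b{\left(17 \right)}\right) - 25572 = \left(157 \left(-128\right) - 765\right) - 25572 = \left(-20096 - 765\right) - 25572 = -20861 - 25572 = -46433$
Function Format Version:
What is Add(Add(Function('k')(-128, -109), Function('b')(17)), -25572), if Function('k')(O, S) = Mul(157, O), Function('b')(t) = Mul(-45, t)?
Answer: -46433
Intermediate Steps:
Add(Add(Function('k')(-128, -109), Function('b')(17)), -25572) = Add(Add(Mul(157, -128), Mul(-45, 17)), -25572) = Add(Add(-20096, -765), -25572) = Add(-20861, -25572) = -46433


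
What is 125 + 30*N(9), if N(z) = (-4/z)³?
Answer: 29735/243 ≈ 122.37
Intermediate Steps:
N(z) = -64/z³
125 + 30*N(9) = 125 + 30*(-64/9³) = 125 + 30*(-64*1/729) = 125 + 30*(-64/729) = 125 - 640/243 = 29735/243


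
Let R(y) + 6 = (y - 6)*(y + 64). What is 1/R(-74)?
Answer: 1/794 ≈ 0.0012594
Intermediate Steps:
R(y) = -6 + (-6 + y)*(64 + y) (R(y) = -6 + (y - 6)*(y + 64) = -6 + (-6 + y)*(64 + y))
1/R(-74) = 1/(-390 + (-74)² + 58*(-74)) = 1/(-390 + 5476 - 4292) = 1/794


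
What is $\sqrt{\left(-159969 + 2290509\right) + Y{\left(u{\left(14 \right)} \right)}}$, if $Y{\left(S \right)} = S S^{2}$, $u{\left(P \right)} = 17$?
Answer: $\sqrt{2135453} \approx 1461.3$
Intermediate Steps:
$Y{\left(S \right)} = S^{3}$
$\sqrt{\left(-159969 + 2290509\right) + Y{\left(u{\left(14 \right)} \right)}} = \sqrt{\left(-159969 + 2290509\right) + 17^{3}} = \sqrt{2130540 + 4913} = \sqrt{2135453}$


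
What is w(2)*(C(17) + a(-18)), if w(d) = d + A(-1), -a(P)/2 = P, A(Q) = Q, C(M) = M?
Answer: 53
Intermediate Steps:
a(P) = -2*P
w(d) = -1 + d (w(d) = d - 1 = -1 + d)
w(2)*(C(17) + a(-18)) = (-1 + 2)*(17 - 2*(-18)) = 1*(17 + 36) = 1*53 = 53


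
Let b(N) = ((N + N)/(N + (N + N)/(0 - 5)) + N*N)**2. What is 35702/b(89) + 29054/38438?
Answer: 8216189780425/10861724111851 ≈ 0.75644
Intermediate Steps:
b(N) = (10/3 + N**2)**2 (b(N) = ((2*N)/(N + (2*N)/(-5)) + N**2)**2 = ((2*N)/(N + (2*N)*(-1/5)) + N**2)**2 = ((2*N)/(N - 2*N/5) + N**2)**2 = ((2*N)/((3*N/5)) + N**2)**2 = ((2*N)*(5/(3*N)) + N**2)**2 = (10/3 + N**2)**2)
35702/b(89) + 29054/38438 = 35702/(((10 + 3*89**2)**2/9)) + 29054/38438 = 35702/(((10 + 3*7921)**2/9)) + 29054*(1/38438) = 35702/(((10 + 23763)**2/9)) + 14527/19219 = 35702/(((1/9)*23773**2)) + 14527/19219 = 35702/(((1/9)*565155529)) + 14527/19219 = 35702/(565155529/9) + 14527/19219 = 35702*(9/565155529) + 14527/19219 = 321318/565155529 + 14527/19219 = 8216189780425/10861724111851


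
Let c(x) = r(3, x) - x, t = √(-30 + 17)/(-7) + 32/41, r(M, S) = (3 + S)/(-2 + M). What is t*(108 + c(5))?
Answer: 3552/41 - 111*I*√13/7 ≈ 86.634 - 57.174*I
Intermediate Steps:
r(M, S) = (3 + S)/(-2 + M)
t = 32/41 - I*√13/7 (t = √(-13)*(-⅐) + 32*(1/41) = (I*√13)*(-⅐) + 32/41 = -I*√13/7 + 32/41 = 32/41 - I*√13/7 ≈ 0.78049 - 0.51508*I)
c(x) = 3 (c(x) = (3 + x)/(-2 + 3) - x = (3 + x)/1 - x = 1*(3 + x) - x = (3 + x) - x = 3)
t*(108 + c(5)) = (32/41 - I*√13/7)*(108 + 3) = (32/41 - I*√13/7)*111 = 3552/41 - 111*I*√13/7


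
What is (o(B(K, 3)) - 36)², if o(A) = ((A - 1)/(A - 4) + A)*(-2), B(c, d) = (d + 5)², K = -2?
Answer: 2758921/100 ≈ 27589.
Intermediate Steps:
B(c, d) = (5 + d)²
o(A) = -2*A - 2*(-1 + A)/(-4 + A) (o(A) = ((-1 + A)/(-4 + A) + A)*(-2) = (A + (-1 + A)/(-4 + A))*(-2) = -2*A - 2*(-1 + A)/(-4 + A))
(o(B(K, 3)) - 36)² = (2*(1 - ((5 + 3)²)² + 3*(5 + 3)²)/(-4 + (5 + 3)²) - 36)² = (2*(1 - (8²)² + 3*8²)/(-4 + 8²) - 36)² = (2*(1 - 1*64² + 3*64)/(-4 + 64) - 36)² = (2*(1 - 1*4096 + 192)/60 - 36)² = (2*(1/60)*(1 - 4096 + 192) - 36)² = (2*(1/60)*(-3903) - 36)² = (-1301/10 - 36)² = (-1661/10)² = 2758921/100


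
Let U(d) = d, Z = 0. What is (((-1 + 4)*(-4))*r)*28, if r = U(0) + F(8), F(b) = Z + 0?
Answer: 0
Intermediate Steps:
F(b) = 0 (F(b) = 0 + 0 = 0)
r = 0 (r = 0 + 0 = 0)
(((-1 + 4)*(-4))*r)*28 = (((-1 + 4)*(-4))*0)*28 = ((3*(-4))*0)*28 = -12*0*28 = 0*28 = 0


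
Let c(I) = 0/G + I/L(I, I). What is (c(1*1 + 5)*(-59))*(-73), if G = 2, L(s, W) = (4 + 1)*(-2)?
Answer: -12921/5 ≈ -2584.2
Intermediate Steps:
L(s, W) = -10 (L(s, W) = 5*(-2) = -10)
c(I) = -I/10 (c(I) = 0/2 + I/(-10) = 0*(½) + I*(-⅒) = 0 - I/10 = -I/10)
(c(1*1 + 5)*(-59))*(-73) = (-(1*1 + 5)/10*(-59))*(-73) = (-(1 + 5)/10*(-59))*(-73) = (-⅒*6*(-59))*(-73) = -⅗*(-59)*(-73) = (177/5)*(-73) = -12921/5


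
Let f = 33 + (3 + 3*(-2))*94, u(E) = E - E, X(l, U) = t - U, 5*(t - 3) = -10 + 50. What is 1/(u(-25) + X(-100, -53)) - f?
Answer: 15937/64 ≈ 249.02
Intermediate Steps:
t = 11 (t = 3 + (-10 + 50)/5 = 3 + (1/5)*40 = 3 + 8 = 11)
X(l, U) = 11 - U
u(E) = 0
f = -249 (f = 33 + (3 - 6)*94 = 33 - 3*94 = 33 - 282 = -249)
1/(u(-25) + X(-100, -53)) - f = 1/(0 + (11 - 1*(-53))) - 1*(-249) = 1/(0 + (11 + 53)) + 249 = 1/(0 + 64) + 249 = 1/64 + 249 = 15937/64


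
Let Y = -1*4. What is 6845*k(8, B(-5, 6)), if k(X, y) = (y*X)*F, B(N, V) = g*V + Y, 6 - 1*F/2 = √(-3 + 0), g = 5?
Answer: 17085120 - 2847520*I*√3 ≈ 1.7085e+7 - 4.932e+6*I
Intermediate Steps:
F = 12 - 2*I*√3 (F = 12 - 2*√(-3 + 0) = 12 - 2*I*√3 ≈ 12.0 - 3.4641*I)
Y = -4
B(N, V) = -4 + 5*V (B(N, V) = 5*V - 4 = -4 + 5*V)
k(X, y) = X*y*(12 - 2*I*√3) (k(X, y) = (y*X)*(12 - 2*I*√3) = (X*y)*(12 - 2*I*√3) = X*y*(12 - 2*I*√3))
6845*k(8, B(-5, 6)) = 6845*(2*8*(-4 + 5*6)*(6 - I*√3)) = 6845*(2*8*(-4 + 30)*(6 - I*√3)) = 6845*(2*8*26*(6 - I*√3)) = 6845*(2496 - 416*I*√3) = 17085120 - 2847520*I*√3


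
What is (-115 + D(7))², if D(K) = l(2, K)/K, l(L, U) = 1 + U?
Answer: 635209/49 ≈ 12963.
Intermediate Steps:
D(K) = (1 + K)/K
(-115 + D(7))² = (-115 + (1 + 7)/7)² = (-115 + (⅐)*8)² = (-115 + 8/7)² = (-797/7)² = 635209/49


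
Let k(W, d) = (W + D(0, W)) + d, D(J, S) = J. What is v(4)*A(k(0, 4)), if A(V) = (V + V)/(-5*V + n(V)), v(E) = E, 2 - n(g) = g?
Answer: -16/11 ≈ -1.4545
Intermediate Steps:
n(g) = 2 - g
k(W, d) = W + d (k(W, d) = (W + 0) + d = W + d)
A(V) = 2*V/(2 - 6*V) (A(V) = (V + V)/(-5*V + (2 - V)) = (2*V)/(2 - 6*V) = 2*V/(2 - 6*V))
v(4)*A(k(0, 4)) = 4*(-(0 + 4)/(-1 + 3*(0 + 4))) = 4*(-1*4/(-1 + 3*4)) = 4*(-1*4/(-1 + 12)) = 4*(-1*4/11) = 4*(-1*4*1/11) = 4*(-4/11) = -16/11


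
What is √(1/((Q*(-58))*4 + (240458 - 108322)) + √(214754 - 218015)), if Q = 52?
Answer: √(30018 + 3604321296*I*√3261)/60036 ≈ 5.3435 + 5.3435*I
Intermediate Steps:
√(1/((Q*(-58))*4 + (240458 - 108322)) + √(214754 - 218015)) = √(1/((52*(-58))*4 + (240458 - 108322)) + √(214754 - 218015)) = √(1/(-3016*4 + 132136) + √(-3261)) = √(1/(-12064 + 132136) + I*√3261) = √(1/120072 + I*√3261)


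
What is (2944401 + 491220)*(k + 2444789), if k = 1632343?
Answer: 14007480318972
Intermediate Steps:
(2944401 + 491220)*(k + 2444789) = (2944401 + 491220)*(1632343 + 2444789) = 3435621*4077132 = 14007480318972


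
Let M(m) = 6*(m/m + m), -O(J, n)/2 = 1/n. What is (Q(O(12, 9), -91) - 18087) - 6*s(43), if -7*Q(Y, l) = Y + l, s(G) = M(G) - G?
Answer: -1222198/63 ≈ -19400.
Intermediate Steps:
O(J, n) = -2/n
M(m) = 6 + 6*m (M(m) = 6*(1 + m) = 6 + 6*m)
s(G) = 6 + 5*G (s(G) = (6 + 6*G) - G = 6 + 5*G)
Q(Y, l) = -Y/7 - l/7 (Q(Y, l) = -(Y + l)/7 = -Y/7 - l/7)
(Q(O(12, 9), -91) - 18087) - 6*s(43) = ((-(-2)/(7*9) - 1/7*(-91)) - 18087) - 6*(6 + 5*43) = ((-(-2)/(7*9) + 13) - 18087) - 6*(6 + 215) = ((-1/7*(-2/9) + 13) - 18087) - 6*221 = ((2/63 + 13) - 18087) - 1326 = (821/63 - 18087) - 1326 = -1138660/63 - 1326 = -1222198/63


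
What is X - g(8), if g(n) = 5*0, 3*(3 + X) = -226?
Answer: -235/3 ≈ -78.333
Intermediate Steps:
X = -235/3 (X = -3 + (⅓)*(-226) = -3 - 226/3 = -235/3 ≈ -78.333)
g(n) = 0
X - g(8) = -235/3 - 1*0 = -235/3 + 0 = -235/3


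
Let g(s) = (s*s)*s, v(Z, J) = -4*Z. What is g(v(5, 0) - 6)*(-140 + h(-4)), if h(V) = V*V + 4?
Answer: 2109120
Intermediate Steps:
g(s) = s**3 (g(s) = s**2*s = s**3)
h(V) = 4 + V**2 (h(V) = V**2 + 4 = 4 + V**2)
g(v(5, 0) - 6)*(-140 + h(-4)) = (-4*5 - 6)**3*(-140 + (4 + (-4)**2)) = (-20 - 6)**3*(-140 + (4 + 16)) = (-26)**3*(-140 + 20) = -17576*(-120) = 2109120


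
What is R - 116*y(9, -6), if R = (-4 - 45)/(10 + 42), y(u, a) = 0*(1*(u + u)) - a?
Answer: -36241/52 ≈ -696.94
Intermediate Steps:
y(u, a) = -a (y(u, a) = 0*(1*(2*u)) - a = 0*(2*u) - a = 0 - a = -a)
R = -49/52 ≈ -0.94231
R - 116*y(9, -6) = -49/52 - (-116)*(-6) = -49/52 - 116*6 = -49/52 - 696 = -36241/52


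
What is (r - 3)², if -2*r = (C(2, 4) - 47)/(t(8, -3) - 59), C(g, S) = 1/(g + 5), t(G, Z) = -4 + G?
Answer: 1739761/148225 ≈ 11.737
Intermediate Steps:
C(g, S) = 1/(5 + g)
r = -164/385 (r = -(1/(5 + 2) - 47)/(2*((-4 + 8) - 59)) = -(1/7 - 47)/(2*(4 - 59)) = -(⅐ - 47)/(2*(-55)) = -(-164)*(-1)/(7*55) = -½*328/385 = -164/385 ≈ -0.42597)
(r - 3)² = (-164/385 - 3)² = (-1319/385)² = 1739761/148225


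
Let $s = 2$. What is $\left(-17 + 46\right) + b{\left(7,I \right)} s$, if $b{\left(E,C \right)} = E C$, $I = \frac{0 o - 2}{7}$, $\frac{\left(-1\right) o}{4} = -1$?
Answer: $25$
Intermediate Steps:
$o = 4$ ($o = \left(-4\right) \left(-1\right) = 4$)
$I = - \frac{2}{7}$ ($I = \frac{0 \cdot 4 - 2}{7} = \left(0 - 2\right) \frac{1}{7} = \left(-2\right) \frac{1}{7} = - \frac{2}{7} \approx -0.28571$)
$b{\left(E,C \right)} = C E$
$\left(-17 + 46\right) + b{\left(7,I \right)} s = \left(-17 + 46\right) + \left(- \frac{2}{7}\right) 7 \cdot 2 = 29 - 4 = 25$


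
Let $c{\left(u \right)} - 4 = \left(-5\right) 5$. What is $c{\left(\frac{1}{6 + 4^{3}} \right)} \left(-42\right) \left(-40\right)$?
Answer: $-35280$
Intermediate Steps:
$c{\left(u \right)} = -21$ ($c{\left(u \right)} = 4 - 25 = -21$)
$c{\left(\frac{1}{6 + 4^{3}} \right)} \left(-42\right) \left(-40\right) = \left(-21\right) \left(-42\right) \left(-40\right) = 882 \left(-40\right) = -35280$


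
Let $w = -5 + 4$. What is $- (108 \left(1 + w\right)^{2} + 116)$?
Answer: $-116$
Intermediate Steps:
$w = -1$
$- (108 \left(1 + w\right)^{2} + 116) = - (108 \left(1 - 1\right)^{2} + 116) = - (108 \cdot 0^{2} + 116) = - (108 \cdot 0 + 116) = - (0 + 116) = \left(-1\right) 116 = -116$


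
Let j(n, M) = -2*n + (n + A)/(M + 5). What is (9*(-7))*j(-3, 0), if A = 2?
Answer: -1827/5 ≈ -365.40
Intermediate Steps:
j(n, M) = -2*n + (2 + n)/(5 + M) (j(n, M) = -2*n + (n + 2)/(M + 5) = -2*n + (2 + n)/(5 + M))
(9*(-7))*j(-3, 0) = (9*(-7))*((2 - 9*(-3) - 2*0*(-3))/(5 + 0)) = -63*(2 + 27 + 0)/5 = -63*29/5 = -1827/5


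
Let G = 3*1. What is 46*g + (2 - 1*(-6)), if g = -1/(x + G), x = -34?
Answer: 294/31 ≈ 9.4839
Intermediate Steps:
G = 3
g = 1/31 (g = -1/(-34 + 3) = -1/(-31) = -1*(-1/31) = 1/31 ≈ 0.032258)
46*g + (2 - 1*(-6)) = 46*(1/31) + (2 - 1*(-6)) = 46/31 + (2 + 6) = 46/31 + 8 = 294/31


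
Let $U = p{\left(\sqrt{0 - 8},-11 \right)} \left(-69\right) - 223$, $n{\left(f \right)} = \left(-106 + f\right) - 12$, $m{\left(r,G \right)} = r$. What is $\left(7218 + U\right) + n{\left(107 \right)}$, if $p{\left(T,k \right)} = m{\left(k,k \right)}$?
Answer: $7743$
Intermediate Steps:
$p{\left(T,k \right)} = k$
$n{\left(f \right)} = -118 + f$
$U = 536$ ($U = \left(-11\right) \left(-69\right) - 223 = 759 - 223 = 536$)
$\left(7218 + U\right) + n{\left(107 \right)} = \left(7218 + 536\right) + \left(-118 + 107\right) = 7754 - 11 = 7743$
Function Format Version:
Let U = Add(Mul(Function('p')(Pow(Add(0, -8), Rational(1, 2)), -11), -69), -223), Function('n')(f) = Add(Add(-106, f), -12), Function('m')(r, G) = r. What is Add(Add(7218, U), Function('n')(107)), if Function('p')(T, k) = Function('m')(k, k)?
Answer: 7743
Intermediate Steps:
Function('p')(T, k) = k
Function('n')(f) = Add(-118, f)
U = 536 (U = Add(Mul(-11, -69), -223) = Add(759, -223) = 536)
Add(Add(7218, U), Function('n')(107)) = Add(Add(7218, 536), Add(-118, 107)) = Add(7754, -11) = 7743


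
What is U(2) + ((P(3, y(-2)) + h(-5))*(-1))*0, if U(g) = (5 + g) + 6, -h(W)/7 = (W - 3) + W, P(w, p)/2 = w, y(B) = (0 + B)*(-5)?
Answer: 13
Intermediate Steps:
y(B) = -5*B (y(B) = B*(-5) = -5*B)
P(w, p) = 2*w
h(W) = 21 - 14*W (h(W) = -7*((W - 3) + W) = -7*((-3 + W) + W) = -7*(-3 + 2*W) = 21 - 14*W)
U(g) = 11 + g
U(2) + ((P(3, y(-2)) + h(-5))*(-1))*0 = (11 + 2) + ((2*3 + (21 - 14*(-5)))*(-1))*0 = 13 + ((6 + (21 + 70))*(-1))*0 = 13 + ((6 + 91)*(-1))*0 = 13 + (97*(-1))*0 = 13 - 97*0 = 13 + 0 = 13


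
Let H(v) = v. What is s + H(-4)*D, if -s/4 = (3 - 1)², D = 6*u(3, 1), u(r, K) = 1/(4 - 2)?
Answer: -28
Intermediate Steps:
u(r, K) = ½ (u(r, K) = 1/2 = ½)
D = 3 (D = 6*(½) = 3)
s = -16 (s = -4*(3 - 1)² = -4*2² = -4*4 = -16)
s + H(-4)*D = -16 - 4*3 = -16 - 12 = -28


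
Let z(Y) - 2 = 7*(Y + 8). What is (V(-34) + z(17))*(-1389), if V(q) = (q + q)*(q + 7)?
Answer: -2796057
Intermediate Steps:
V(q) = 2*q*(7 + q) (V(q) = (2*q)*(7 + q) = 2*q*(7 + q))
z(Y) = 58 + 7*Y (z(Y) = 2 + 7*(Y + 8) = 2 + 7*(8 + Y) = 2 + (56 + 7*Y) = 58 + 7*Y)
(V(-34) + z(17))*(-1389) = (2*(-34)*(7 - 34) + (58 + 7*17))*(-1389) = (2*(-34)*(-27) + (58 + 119))*(-1389) = (1836 + 177)*(-1389) = 2013*(-1389) = -2796057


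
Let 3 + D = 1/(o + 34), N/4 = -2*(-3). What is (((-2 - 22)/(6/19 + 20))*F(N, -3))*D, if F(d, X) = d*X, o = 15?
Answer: -2396736/9457 ≈ -253.44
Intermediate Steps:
N = 24 (N = 4*(-2*(-3)) = 4*6 = 24)
F(d, X) = X*d
D = -146/49 (D = -3 + 1/(15 + 34) = -3 + 1/49 = -146/49 ≈ -2.9796)
(((-2 - 22)/(6/19 + 20))*F(N, -3))*D = (((-2 - 22)/(6/19 + 20))*(-3*24))*(-146/49) = (-24/(6*(1/19) + 20)*(-72))*(-146/49) = (-24/(6/19 + 20)*(-72))*(-146/49) = (-24/386/19*(-72))*(-146/49) = (-24*19/386*(-72))*(-146/49) = -228/193*(-72)*(-146/49) = (16416/193)*(-146/49) = -2396736/9457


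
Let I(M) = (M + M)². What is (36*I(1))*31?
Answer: 4464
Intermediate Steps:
I(M) = 4*M² (I(M) = (2*M)² = 4*M²)
(36*I(1))*31 = (36*(4*1²))*31 = (36*(4*1))*31 = (36*4)*31 = 144*31 = 4464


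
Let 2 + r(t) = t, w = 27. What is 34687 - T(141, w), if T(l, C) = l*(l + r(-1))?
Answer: 15229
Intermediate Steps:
r(t) = -2 + t
T(l, C) = l*(-3 + l) (T(l, C) = l*(l + (-2 - 1)) = l*(l - 3) = l*(-3 + l))
34687 - T(141, w) = 34687 - 141*(-3 + 141) = 34687 - 141*138 = 34687 - 1*19458 = 34687 - 19458 = 15229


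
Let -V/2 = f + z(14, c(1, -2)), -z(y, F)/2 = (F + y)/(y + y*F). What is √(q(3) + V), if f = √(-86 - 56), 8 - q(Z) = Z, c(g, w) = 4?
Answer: √(7385 - 2450*I*√142)/35 ≈ 3.9123 - 3.0459*I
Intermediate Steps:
z(y, F) = -2*(F + y)/(y + F*y) (z(y, F) = -2*(F + y)/(y + y*F) = -2*(F + y)/(y + F*y))
q(Z) = 8 - Z
f = I*√142 (f = √(-142) = I*√142 ≈ 11.916*I)
V = 36/35 - 2*I*√142 (V = -2*(I*√142 + 2*(-1*4 - 1*14)/(14*(1 + 4))) = -2*(I*√142 + 2*(1/14)*(-4 - 14)/5) = -2*(I*√142 + 2*(1/14)*(⅕)*(-18)) = -2*(I*√142 - 18/35) = -2*(-18/35 + I*√142) = 36/35 - 2*I*√142 ≈ 1.0286 - 23.833*I)
√(q(3) + V) = √((8 - 1*3) + (36/35 - 2*I*√142)) = √((8 - 3) + (36/35 - 2*I*√142)) = √(5 + (36/35 - 2*I*√142)) = √(211/35 - 2*I*√142)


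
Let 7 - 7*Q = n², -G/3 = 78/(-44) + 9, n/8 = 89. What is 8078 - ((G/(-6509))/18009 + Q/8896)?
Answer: 72141995799058439/8921684468928 ≈ 8086.1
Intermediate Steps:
n = 712 (n = 8*89 = 712)
G = -477/22 (G = -3*(78/(-44) + 9) = -3*(-1/44*78 + 9) = -3*(-39/22 + 9) = -3*159/22 = -477/22 ≈ -21.682)
Q = -506937/7 (Q = 1 - ⅐*712² = 1 - ⅐*506944 = 1 - 506944/7 = -506937/7 ≈ -72420.)
8078 - ((G/(-6509))/18009 + Q/8896) = 8078 - (-477/22/(-6509)/18009 - 506937/7/8896) = 8078 - (-477/22*(-1/6509)*(1/18009) - 506937/7*1/8896) = 8078 - ((477/143198)*(1/18009) - 506937/62272) = 8078 - (53/286539198 - 506937/62272) = 8078 - 1*(-72628659058055/8921684468928) = 8078 + 72628659058055/8921684468928 = 72141995799058439/8921684468928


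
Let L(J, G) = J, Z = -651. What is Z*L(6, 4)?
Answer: -3906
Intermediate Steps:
Z*L(6, 4) = -651*6 = -3906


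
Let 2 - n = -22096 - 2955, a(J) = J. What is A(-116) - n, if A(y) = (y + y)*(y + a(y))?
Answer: 28771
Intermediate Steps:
A(y) = 4*y**2 (A(y) = (y + y)*(y + y) = (2*y)*(2*y) = 4*y**2)
n = 25053 (n = 2 - (-22096 - 2955) = 2 - 1*(-25051) = 2 + 25051 = 25053)
A(-116) - n = 4*(-116)**2 - 1*25053 = 4*13456 - 25053 = 53824 - 25053 = 28771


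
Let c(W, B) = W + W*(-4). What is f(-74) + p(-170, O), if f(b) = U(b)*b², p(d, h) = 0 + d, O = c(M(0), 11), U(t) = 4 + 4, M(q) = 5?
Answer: 43638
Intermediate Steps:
c(W, B) = -3*W (c(W, B) = W - 4*W = -3*W)
U(t) = 8
O = -15 (O = -3*5 = -15)
p(d, h) = d
f(b) = 8*b²
f(-74) + p(-170, O) = 8*(-74)² - 170 = 8*5476 - 170 = 43808 - 170 = 43638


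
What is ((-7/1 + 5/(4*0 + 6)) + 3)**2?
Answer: 361/36 ≈ 10.028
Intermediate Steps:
((-7/1 + 5/(4*0 + 6)) + 3)**2 = ((-7*1 + 5/(0 + 6)) + 3)**2 = ((-7 + 5/6) + 3)**2 = (-37/6 + 3)**2 = (-19/6)**2 = 361/36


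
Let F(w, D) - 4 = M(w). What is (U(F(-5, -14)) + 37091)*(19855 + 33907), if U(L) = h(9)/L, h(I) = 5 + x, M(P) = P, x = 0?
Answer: 1993817532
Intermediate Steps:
F(w, D) = 4 + w
h(I) = 5 (h(I) = 5 + 0 = 5)
U(L) = 5/L
(U(F(-5, -14)) + 37091)*(19855 + 33907) = (5/(4 - 5) + 37091)*(19855 + 33907) = (5/(-1) + 37091)*53762 = (5*(-1) + 37091)*53762 = (-5 + 37091)*53762 = 37086*53762 = 1993817532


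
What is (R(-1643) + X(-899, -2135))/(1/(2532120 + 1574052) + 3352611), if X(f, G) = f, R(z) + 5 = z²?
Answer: 11080689919740/13766397415093 ≈ 0.80491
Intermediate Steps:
R(z) = -5 + z²
(R(-1643) + X(-899, -2135))/(1/(2532120 + 1574052) + 3352611) = ((-5 + (-1643)²) - 899)/(1/(2532120 + 1574052) + 3352611) = ((-5 + 2699449) - 899)/(1/4106172 + 3352611) = (2699444 - 899)/(1/4106172 + 3352611) = 2698545/(13766397415093/4106172) = 2698545*(4106172/13766397415093) = 11080689919740/13766397415093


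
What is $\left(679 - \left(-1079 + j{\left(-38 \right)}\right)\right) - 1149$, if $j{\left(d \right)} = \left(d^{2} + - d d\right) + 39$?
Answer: $570$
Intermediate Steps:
$j{\left(d \right)} = 39$ ($j{\left(d \right)} = \left(d^{2} - d^{2}\right) + 39 = 0 + 39 = 39$)
$\left(679 - \left(-1079 + j{\left(-38 \right)}\right)\right) - 1149 = \left(679 + \left(1079 - 39\right)\right) - 1149 = \left(679 + 1040\right) - 1149 = 1719 - 1149 = 570$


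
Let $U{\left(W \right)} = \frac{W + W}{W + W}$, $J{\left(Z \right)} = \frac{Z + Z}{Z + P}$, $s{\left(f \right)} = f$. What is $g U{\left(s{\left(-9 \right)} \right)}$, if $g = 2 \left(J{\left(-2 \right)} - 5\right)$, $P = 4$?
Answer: $-14$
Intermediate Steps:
$J{\left(Z \right)} = \frac{2 Z}{4 + Z}$ ($J{\left(Z \right)} = \frac{Z + Z}{Z + 4} = \frac{2 Z}{4 + Z}$)
$U{\left(W \right)} = 1$ ($U{\left(W \right)} = \frac{2 W}{2 W} = 2 W \frac{1}{2 W} = 1$)
$g = -14$ ($g = 2 \left(2 \left(-2\right) \frac{1}{4 - 2} - 5\right) = 2 \left(2 \left(-2\right) \frac{1}{2} - 5\right) = 2 \left(-2 - 5\right) = 2 \left(-7\right) = -14$)
$g U{\left(s{\left(-9 \right)} \right)} = \left(-14\right) 1 = -14$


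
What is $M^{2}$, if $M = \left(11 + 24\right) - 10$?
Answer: $625$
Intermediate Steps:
$M = 25$ ($M = 35 - 10 = 25$)
$M^{2} = 25^{2} = 625$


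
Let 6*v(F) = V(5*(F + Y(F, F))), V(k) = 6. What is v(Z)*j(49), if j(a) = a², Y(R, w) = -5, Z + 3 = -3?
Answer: 2401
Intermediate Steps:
Z = -6 (Z = -3 - 3 = -6)
v(F) = 1 (v(F) = (⅙)*6 = 1)
v(Z)*j(49) = 1*49² = 1*2401 = 2401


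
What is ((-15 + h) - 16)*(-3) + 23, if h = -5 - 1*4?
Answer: 143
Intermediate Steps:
h = -9 (h = -5 - 4 = -9)
((-15 + h) - 16)*(-3) + 23 = ((-15 - 9) - 16)*(-3) + 23 = (-24 - 16)*(-3) + 23 = -40*(-3) + 23 = 120 + 23 = 143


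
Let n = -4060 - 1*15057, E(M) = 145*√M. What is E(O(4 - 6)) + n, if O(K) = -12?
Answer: -19117 + 290*I*√3 ≈ -19117.0 + 502.29*I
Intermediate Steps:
n = -19117 (n = -4060 - 15057 = -19117)
E(O(4 - 6)) + n = 145*√(-12) - 19117 = 145*(2*I*√3) - 19117 = 290*I*√3 - 19117 = -19117 + 290*I*√3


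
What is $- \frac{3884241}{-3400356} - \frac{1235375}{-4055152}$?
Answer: $\frac{1662658537761}{1149080036176} \approx 1.4469$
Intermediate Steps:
$- \frac{3884241}{-3400356} - \frac{1235375}{-4055152} = \left(-3884241\right) \left(- \frac{1}{3400356}\right) - - \frac{1235375}{4055152} = \frac{1294747}{1133452} + \frac{1235375}{4055152} = \frac{1662658537761}{1149080036176}$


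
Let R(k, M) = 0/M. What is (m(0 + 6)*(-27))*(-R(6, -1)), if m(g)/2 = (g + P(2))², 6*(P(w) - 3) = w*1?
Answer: 0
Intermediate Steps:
R(k, M) = 0
P(w) = 3 + w/6 (P(w) = 3 + (w*1)/6 = 3 + w/6)
m(g) = 2*(10/3 + g)² (m(g) = 2*(g + (3 + (⅙)*2))² = 2*(g + (3 + ⅓))² = 2*(g + 10/3)² = 2*(10/3 + g)²)
(m(0 + 6)*(-27))*(-R(6, -1)) = ((2*(10 + 3*(0 + 6))²/9)*(-27))*(-1*0) = ((2*(10 + 3*6)²/9)*(-27))*0 = ((2*(10 + 18)²/9)*(-27))*0 = (((2/9)*28²)*(-27))*0 = (((2/9)*784)*(-27))*0 = ((1568/9)*(-27))*0 = -4704*0 = 0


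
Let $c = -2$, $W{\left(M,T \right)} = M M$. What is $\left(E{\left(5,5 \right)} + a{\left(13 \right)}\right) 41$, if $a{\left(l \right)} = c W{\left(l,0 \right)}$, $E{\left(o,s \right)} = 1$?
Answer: $-13817$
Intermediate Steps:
$W{\left(M,T \right)} = M^{2}$
$a{\left(l \right)} = - 2 l^{2}$
$\left(E{\left(5,5 \right)} + a{\left(13 \right)}\right) 41 = \left(1 - 2 \cdot 13^{2}\right) 41 = \left(1 - 338\right) 41 = \left(-337\right) 41 = -13817$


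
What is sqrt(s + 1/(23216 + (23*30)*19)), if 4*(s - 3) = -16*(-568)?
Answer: sqrt(3002040614226)/36326 ≈ 47.697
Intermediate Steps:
s = 2275 (s = 3 + (-16*(-568))/4 = 3 + (1/4)*9088 = 3 + 2272 = 2275)
sqrt(s + 1/(23216 + (23*30)*19)) = sqrt(2275 + 1/(23216 + (23*30)*19)) = sqrt(2275 + 1/(23216 + 690*19)) = sqrt(2275 + 1/(23216 + 13110)) = sqrt(2275 + 1/36326) = sqrt(82641651/36326) = sqrt(3002040614226)/36326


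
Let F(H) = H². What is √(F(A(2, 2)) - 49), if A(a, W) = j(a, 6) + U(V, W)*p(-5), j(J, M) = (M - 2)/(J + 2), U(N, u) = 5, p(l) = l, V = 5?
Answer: √527 ≈ 22.956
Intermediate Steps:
j(J, M) = (-2 + M)/(2 + J)
A(a, W) = -25 + 4/(2 + a) (A(a, W) = (-2 + 6)/(2 + a) + 5*(-5) = 4/(2 + a) - 25 = -25 + 4/(2 + a))
√(F(A(2, 2)) - 49) = √(((-46 - 25*2)/(2 + 2))² - 49) = √(((-46 - 50)/4)² - 49) = √(((¼)*(-96))² - 49) = √((-24)² - 49) = √(576 - 49) = √527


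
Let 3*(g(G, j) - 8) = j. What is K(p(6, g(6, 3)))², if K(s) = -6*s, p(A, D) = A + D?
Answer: 8100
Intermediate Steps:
g(G, j) = 8 + j/3
K(p(6, g(6, 3)))² = (-6*(6 + (8 + (⅓)*3)))² = (-6*(6 + (8 + 1)))² = (-6*(6 + 9))² = (-6*15)² = (-90)² = 8100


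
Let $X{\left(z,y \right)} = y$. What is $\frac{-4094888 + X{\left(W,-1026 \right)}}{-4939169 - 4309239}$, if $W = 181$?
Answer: $\frac{2047957}{4624204} \approx 0.44288$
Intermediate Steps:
$\frac{-4094888 + X{\left(W,-1026 \right)}}{-4939169 - 4309239} = \frac{-4094888 - 1026}{-4939169 - 4309239} = - \frac{4095914}{-9248408} = \left(-4095914\right) \left(- \frac{1}{9248408}\right) = \frac{2047957}{4624204}$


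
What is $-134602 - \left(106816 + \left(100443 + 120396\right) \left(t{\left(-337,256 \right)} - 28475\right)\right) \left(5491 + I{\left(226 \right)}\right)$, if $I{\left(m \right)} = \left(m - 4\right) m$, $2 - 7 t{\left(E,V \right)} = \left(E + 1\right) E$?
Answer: $\frac{3842059862846365}{7} \approx 5.4887 \cdot 10^{14}$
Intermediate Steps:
$t{\left(E,V \right)} = \frac{2}{7} - \frac{E \left(1 + E\right)}{7}$ ($t{\left(E,V \right)} = \frac{2}{7} - \frac{\left(E + 1\right) E}{7} = \frac{2}{7} - \frac{\left(1 + E\right) E}{7} = \frac{2}{7} - \frac{E \left(1 + E\right)}{7}$)
$I{\left(m \right)} = m \left(-4 + m\right)$ ($I{\left(m \right)} = \left(-4 + m\right) m = m \left(-4 + m\right)$)
$-134602 - \left(106816 + \left(100443 + 120396\right) \left(t{\left(-337,256 \right)} - 28475\right)\right) \left(5491 + I{\left(226 \right)}\right) = -134602 - \left(106816 + \left(100443 + 120396\right) \left(\left(\frac{2}{7} - - \frac{337}{7} - \frac{\left(-337\right)^{2}}{7}\right) - 28475\right)\right) \left(5491 + 226 \left(-4 + 226\right)\right) = -134602 - \left(106816 + 220839 \left(\left(\frac{2}{7} + \frac{337}{7} - \frac{113569}{7}\right) - 28475\right)\right) \left(5491 + 226 \cdot 222\right) = -134602 - \left(106816 + 220839 \left(\left(\frac{2}{7} + \frac{337}{7} - \frac{113569}{7}\right) - 28475\right)\right) \left(5491 + 50172\right) = -134602 - \left(106816 + 220839 \left(- \frac{113230}{7} - 28475\right)\right) 55663 = -134602 - \left(106816 + 220839 \left(- \frac{312555}{7}\right)\right) 55663 = -134602 - \left(106816 - \frac{69024333645}{7}\right) 55663 = -134602 - \left(- \frac{69023585933}{7}\right) 55663 = -134602 - - \frac{3842059863788579}{7} = -134602 + \frac{3842059863788579}{7} = \frac{3842059862846365}{7}$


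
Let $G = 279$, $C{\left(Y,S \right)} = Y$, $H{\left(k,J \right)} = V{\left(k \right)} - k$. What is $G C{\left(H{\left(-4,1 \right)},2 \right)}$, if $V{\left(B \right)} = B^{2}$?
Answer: $5580$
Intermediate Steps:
$H{\left(k,J \right)} = k^{2} - k$
$G C{\left(H{\left(-4,1 \right)},2 \right)} = 279 \left(- 4 \left(-1 - 4\right)\right) = 279 \left(\left(-4\right) \left(-5\right)\right) = 279 \cdot 20 = 5580$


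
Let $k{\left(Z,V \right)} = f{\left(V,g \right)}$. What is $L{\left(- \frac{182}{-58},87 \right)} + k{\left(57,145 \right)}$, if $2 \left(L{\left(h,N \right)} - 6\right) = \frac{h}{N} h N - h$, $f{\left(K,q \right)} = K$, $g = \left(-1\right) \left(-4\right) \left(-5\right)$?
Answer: $\frac{129812}{841} \approx 154.35$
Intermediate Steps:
$g = -20$ ($g = 4 \left(-5\right) = -20$)
$k{\left(Z,V \right)} = V$
$L{\left(h,N \right)} = 6 + \frac{h^{2}}{2} - \frac{h}{2}$ ($L{\left(h,N \right)} = 6 + \frac{\frac{h}{N} h N - h}{2} = 6 + \frac{\frac{h^{2}}{N} N - h}{2} = 6 + \frac{h^{2} - h}{2} = 6 + \left(\frac{h^{2}}{2} - \frac{h}{2}\right) = 6 + \frac{h^{2}}{2} - \frac{h}{2}$)
$L{\left(- \frac{182}{-58},87 \right)} + k{\left(57,145 \right)} = \left(6 + \frac{\left(- \frac{182}{-58}\right)^{2}}{2} - \frac{\left(-182\right) \frac{1}{-58}}{2}\right) + 145 = \left(6 + \frac{\left(\left(-182\right) \left(- \frac{1}{58}\right)\right)^{2}}{2} - \frac{\left(-182\right) \left(- \frac{1}{58}\right)}{2}\right) + 145 = \left(6 + \frac{\left(\frac{91}{29}\right)^{2}}{2} - \frac{91}{58}\right) + 145 = \left(6 + \frac{1}{2} \cdot \frac{8281}{841} - \frac{91}{58}\right) + 145 = \left(6 + \frac{8281}{1682} - \frac{91}{58}\right) + 145 = \frac{7867}{841} + 145 = \frac{129812}{841}$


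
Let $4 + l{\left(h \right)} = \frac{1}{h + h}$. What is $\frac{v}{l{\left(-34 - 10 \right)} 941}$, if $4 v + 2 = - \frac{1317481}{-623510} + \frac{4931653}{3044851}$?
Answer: $- \frac{36184260291751}{315314397625226365} \approx -0.00011476$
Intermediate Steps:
$v = \frac{3289478208341}{7593980188040}$ ($v = - \frac{1}{2} + \frac{- \frac{1317481}{-623510} + \frac{4931653}{3044851}}{4} = - \frac{1}{2} + \frac{\left(-1317481\right) \left(- \frac{1}{623510}\right) + 4931653 \cdot \frac{1}{3044851}}{4} = - \frac{1}{2} + \frac{\frac{1317481}{623510} + \frac{4931653}{3044851}}{4} = - \frac{1}{2} + \frac{1}{4} \cdot \frac{7086468302361}{1898495047010} = - \frac{1}{2} + \frac{7086468302361}{7593980188040} = \frac{3289478208341}{7593980188040} \approx 0.43317$)
$l{\left(h \right)} = -4 + \frac{1}{2 h}$ ($l{\left(h \right)} = -4 + \frac{1}{h + h} = -4 + \frac{1}{2 h}$)
$\frac{v}{l{\left(-34 - 10 \right)} 941} = \frac{3289478208341}{7593980188040 \left(-4 + \frac{1}{2 \left(-34 - 10\right)}\right) 941} = \frac{3289478208341}{7593980188040 \left(-4 + \frac{1}{2 \left(-44\right)}\right) 941} = \frac{3289478208341}{7593980188040 \left(-4 + \frac{1}{2} \left(- \frac{1}{44}\right)\right) 941} = \frac{3289478208341}{7593980188040 \left(-4 - \frac{1}{88}\right) 941} = \frac{3289478208341}{7593980188040 \left(\left(- \frac{353}{88}\right) 941\right)} = \frac{3289478208341}{7593980188040 \left(- \frac{332173}{88}\right)} = \frac{3289478208341}{7593980188040} \left(- \frac{88}{332173}\right) = - \frac{36184260291751}{315314397625226365}$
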